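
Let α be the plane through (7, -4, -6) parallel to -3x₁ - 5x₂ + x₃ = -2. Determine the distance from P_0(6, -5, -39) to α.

5√35/7

Parallel planes share the normal n = (-3, -5, 1); since (7, -4, -6) lies on the plane, its equation is -3x₁ - 5x₂ + x₃ = -7.
Then n·(6, -5, -39) - (-7) = -25.
|n| = √(9 + 25 + 1) = √35, so the distance is |-25|/√35 = 25/√35.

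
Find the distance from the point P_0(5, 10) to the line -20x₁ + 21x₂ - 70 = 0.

40/29

d = |(-20)·5 + 21·10 − 70| / √(400 + 441) = |40|/29 = 40/29.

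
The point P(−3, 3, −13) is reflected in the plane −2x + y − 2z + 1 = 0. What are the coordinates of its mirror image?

(13, -5, 3)

With n = (−2, 1, −2), the signed offset is (n·P − (-1))/|n|² = 36/9 = 4.
P' = P − 2t·n = (−3, 3, −13) − 8·(−2, 1, −2) = (13, −5, 3).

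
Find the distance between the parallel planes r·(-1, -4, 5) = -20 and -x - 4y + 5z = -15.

5/√42

With common normal n = (-1, -4, 5) (|n| = √42), the distance is |(-20) − (-15)|/|n| = 5/√42 = 5√42/42.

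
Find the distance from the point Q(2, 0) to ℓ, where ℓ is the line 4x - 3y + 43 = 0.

51/5

d = |4·2 + (-3)·0 − (-43)| / √(16 + 9) = |51|/5 = 51/5.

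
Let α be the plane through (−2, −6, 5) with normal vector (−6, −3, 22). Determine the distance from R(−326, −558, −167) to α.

The plane has equation n·(r − (−2, −6, 5)) = 0, i.e. n·r = 140.
n = (−6, −3, 22); n·P − 140 = -184; |n| = 23; distance = 184/23 = 8.

8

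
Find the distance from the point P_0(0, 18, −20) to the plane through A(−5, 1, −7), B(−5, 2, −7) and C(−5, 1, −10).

5

AB = (0, 1, 0) and AC = (0, 0, −3), so a normal is n = AB × AC = (−3, 0, 0).
Then n·(0, 18, −20) − 15 = −15.
|n| = √(9 + 0 + 0) = 3, so the distance is |-15|/3 = 5.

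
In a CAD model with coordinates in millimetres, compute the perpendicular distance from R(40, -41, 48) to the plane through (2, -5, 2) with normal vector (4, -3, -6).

The plane has equation n·(r − (2, -5, 2)) = 0, i.e. n·r = 11.
d = |4·40 + (-3)·(-41) + (-6)·48 − 11| / √(16 + 9 + 36) = |-16| / √61 = 16√61/61.

16√61/61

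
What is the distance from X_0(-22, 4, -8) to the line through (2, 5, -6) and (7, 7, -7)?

√101

A direction vector is d = (5, 2, -1).
AP = (-24, -1, -2), and AP × d = (5, -34, -43).
|AP × d|² = 3030 and |d|² = 30, so the distance is √(3030/30) = √101.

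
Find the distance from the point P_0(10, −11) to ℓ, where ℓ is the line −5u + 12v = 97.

d = |(-5)·10 + 12·(-11) − 97| / √(25 + 144) = |-279|/13 = 279/13.

279/13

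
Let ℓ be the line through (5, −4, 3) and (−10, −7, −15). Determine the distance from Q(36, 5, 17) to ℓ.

A direction vector is d = (−15, −3, −18).
AP = (31, 9, 14); AP·d = -744, |AP|² = 1238, |d|² = 558.
distance² = |AP|² − (AP·d)²/|d|² = 1238 − 553536/558 = 246, so the distance is √246.

√246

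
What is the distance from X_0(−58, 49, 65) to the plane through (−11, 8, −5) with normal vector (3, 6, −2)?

5

The plane has equation n·(r − (−11, 8, −5)) = 0, i.e. n·r = 25.
d = |3·(-58) + 6·49 + (-2)·65 − 25| / √(9 + 36 + 4) = |-35| / 7 = 5.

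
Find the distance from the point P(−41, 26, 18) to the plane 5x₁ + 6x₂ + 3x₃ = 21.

d = |5·(-41) + 6·26 + 3·18 − 21| / √(25 + 36 + 9) = |-16| / √70 = 16/√70.

8√70/35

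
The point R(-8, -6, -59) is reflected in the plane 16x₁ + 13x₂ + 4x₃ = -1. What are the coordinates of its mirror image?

With n = (16, 13, 4), the signed offset is (n·R − (-1))/|n|² = -441/441 = -1.
R' = R − 2t·n = (-8, -6, -59) − (-2)·(16, 13, 4) = (24, 20, -51).

(24, 20, -51)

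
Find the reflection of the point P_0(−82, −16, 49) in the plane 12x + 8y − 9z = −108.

n = (12, 8, −9), |n|² = 289, n·P_0 − (-108) = -1445, so t = -1445/289 = -5.
Foot F = P_0 − (-5)·n = (−22, 24, 4); the reflection is 2F − P_0 = (38, 64, −41).

(38, 64, -41)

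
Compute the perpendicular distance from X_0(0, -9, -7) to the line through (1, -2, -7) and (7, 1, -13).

√41

A direction vector is d = (6, 3, -6).
AP = (-1, -7, 0), and AP × d = (42, -6, 39).
|AP × d|² = 3321 and |d|² = 81, so the distance is √(3321/81) = √41.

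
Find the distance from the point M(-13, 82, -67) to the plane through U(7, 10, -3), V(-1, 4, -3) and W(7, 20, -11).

UV = (-8, -6, 0) and UW = (0, 10, -8), so a normal is n = UV × UW = (48, -64, -80).
n = (48, -64, -80); n·P − (-64) = -448; |n| = 80√2; distance = 448/(80√2) = 14√2/5.

14√2/5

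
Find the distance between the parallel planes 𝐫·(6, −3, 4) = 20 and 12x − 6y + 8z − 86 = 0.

Divide the second equation by 2 to match normals: 6x − 3y + 4z = 43.
With common normal n = (6, −3, 4) (|n| = √61), the distance is |20 − 43|/|n| = 23/√61 = 23√61/61.

23√61/61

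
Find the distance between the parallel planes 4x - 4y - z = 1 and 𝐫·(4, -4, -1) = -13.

With common normal n = (4, -4, -1) (|n| = √33), the distance is |1 − (-13)|/|n| = 14/√33.

14/√33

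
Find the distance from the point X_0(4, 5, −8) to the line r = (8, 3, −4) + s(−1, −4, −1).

Direction vector d = (−1, −4, −1).
AP = (−4, 2, −4); AP·d = 0, |AP|² = 36, |d|² = 18.
distance² = |AP|² − (AP·d)²/|d|² = 36 − 0/18 = 36, so the distance is 6.

6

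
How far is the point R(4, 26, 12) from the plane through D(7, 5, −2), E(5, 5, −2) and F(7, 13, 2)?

DE = (−2, 0, 0) and DF = (0, 8, 4), so a normal is n = DE × DF = (0, 8, −16).
Then n·(4, 26, 12) − 72 = −56.
|n| = √(0 + 64 + 256) = 8√5, so the distance is |-56|/(8√5) = 7/√5.

7/√5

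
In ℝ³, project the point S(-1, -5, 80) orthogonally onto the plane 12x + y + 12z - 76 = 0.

(-37, -8, 44)

The perpendicular from S has direction n = (12, 1, 12): r = (-1, -5, 80) + μ(12, 1, 12).
Substitute into the plane: n·(S + μn) = 76 gives 943 + 289μ = 76, so μ = -3.
Foot = (-1, -5, 80) + (-3)·(12, 1, 12) = (-37, -8, 44).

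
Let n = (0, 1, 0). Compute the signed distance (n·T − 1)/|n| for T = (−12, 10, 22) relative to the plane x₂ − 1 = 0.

9

n·T − 1 = 9.
|n| = 1, so the signed distance is 9/1 = 9.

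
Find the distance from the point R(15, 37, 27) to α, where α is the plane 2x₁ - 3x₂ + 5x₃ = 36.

9√38/19

d = |2·15 + (-3)·37 + 5·27 − 36| / √(4 + 9 + 25) = |18| / √38 = 18/√38.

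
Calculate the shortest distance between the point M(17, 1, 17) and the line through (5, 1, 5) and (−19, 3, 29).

12√2

A direction vector is d = (−24, 2, 24).
AP = (12, 0, 12), and AP × d = (−24, −576, 24).
|AP × d|² = 332928 and |d|² = 1156, so the distance is √(332928/1156) = √288 = 12√2.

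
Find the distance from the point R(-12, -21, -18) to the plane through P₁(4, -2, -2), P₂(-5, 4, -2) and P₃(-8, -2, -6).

1

P₁P₂ = (-9, 6, 0) and P₁P₃ = (-12, 0, -4), so a normal is n = P₁P₂ × P₁P₃ = (-24, -36, 72).
Then n·(-12, -21, -18) - (-168) = -84.
|n| = √(576 + 1296 + 5184) = 84, so the distance is |-84|/84 = 1.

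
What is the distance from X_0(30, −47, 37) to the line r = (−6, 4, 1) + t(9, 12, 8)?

3√577

Direction vector d = (9, 12, 8).
AP = (36, −51, 36), and AP × d = (−840, 36, 891).
|AP × d|² = 1500777 and |d|² = 289, so the distance is √(1500777/289) = √5193 = 3√577.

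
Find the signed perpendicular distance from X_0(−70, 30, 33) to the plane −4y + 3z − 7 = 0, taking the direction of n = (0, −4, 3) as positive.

n·X_0 − 7 = -28.
|n| = 5, so the signed distance is -28/5.

-28/5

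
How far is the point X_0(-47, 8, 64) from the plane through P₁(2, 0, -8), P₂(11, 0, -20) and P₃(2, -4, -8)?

P₁P₂ = (9, 0, -12) and P₁P₃ = (0, -4, 0), so a normal is n = P₁P₂ × P₁P₃ = (-48, 0, -36).
Then n·(-47, 8, 64) - 192 = -240.
|n| = √(2304 + 0 + 1296) = 60, so the distance is |-240|/60 = 4.

4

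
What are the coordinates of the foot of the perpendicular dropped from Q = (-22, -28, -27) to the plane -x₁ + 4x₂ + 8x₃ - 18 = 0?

(-26, -12, 5)

n = (-1, 4, 8), |n|² = 81, and n·Q − 18 = -324.
t = -324/81 = -4, so the foot is Q − t·n = (-22, -28, -27) − (-4)·(-1, 4, 8) = (-26, -12, 5).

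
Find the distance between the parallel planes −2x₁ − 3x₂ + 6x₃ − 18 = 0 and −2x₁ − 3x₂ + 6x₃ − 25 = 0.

Both planes have normal n = (−2, −3, 6), |n| = 7. Any point on the first plane is at distance |25 − 18|/|n| = 7/7 = 1 from the second.

1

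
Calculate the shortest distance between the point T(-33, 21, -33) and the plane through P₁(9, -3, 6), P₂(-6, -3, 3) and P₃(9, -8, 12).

9√62/62

P₁P₂ = (-15, 0, -3) and P₁P₃ = (0, -5, 6), so a normal is n = P₁P₂ × P₁P₃ = (-15, 90, 75).
Then n·(-33, 21, -33) - 45 = -135.
|n| = √(225 + 8100 + 5625) = 15√62, so the distance is |-135|/(15√62) = 9√62/62.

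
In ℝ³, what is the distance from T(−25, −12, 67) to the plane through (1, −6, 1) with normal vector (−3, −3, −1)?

The plane has equation n·(r − (1, −6, 1)) = 0, i.e. n·r = 14.
Then n·(−25, −12, 67) − 14 = 30.
|n| = √(9 + 9 + 1) = √19, so the distance is |30|/√19 = 30/√19.

30/√19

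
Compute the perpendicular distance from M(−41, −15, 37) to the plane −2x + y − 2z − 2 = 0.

3

n = (−2, 1, −2); n·P − 2 = -9; |n| = 3; distance = 9/3 = 3.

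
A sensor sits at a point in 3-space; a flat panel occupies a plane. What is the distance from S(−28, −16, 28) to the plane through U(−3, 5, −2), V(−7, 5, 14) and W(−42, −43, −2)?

UV = (−4, 0, 16) and UW = (−39, −48, 0), so a normal is n = UV × UW = (768, −624, 192).
d = |768·(-28) + (-624)·(-16) + 192·28 − (-5808)| / √(589824 + 389376 + 36864) = |-336| / 1008 = 1/3.

1/3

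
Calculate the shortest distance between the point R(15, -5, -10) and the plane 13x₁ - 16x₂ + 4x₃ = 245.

Normal vector n = (13, -16, 4), and n·(15, -5, -10) - 245 = -10.
|n| = √(169 + 256 + 16) = 21, so the distance is |-10|/21 = 10/21.

10/21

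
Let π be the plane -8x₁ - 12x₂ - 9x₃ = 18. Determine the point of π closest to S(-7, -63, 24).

(9, -39, 42)

n = (-8, -12, -9), |n|² = 289, and n·S − 18 = 578.
t = 578/289 = 2, so the foot is S − t·n = (-7, -63, 24) − 2·(-8, -12, -9) = (9, -39, 42).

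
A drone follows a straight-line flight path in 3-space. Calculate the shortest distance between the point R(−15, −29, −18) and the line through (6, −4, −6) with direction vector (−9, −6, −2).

11

Direction vector d = (−9, −6, −2).
AP = (−21, −25, −12); AP·d = 363, |AP|² = 1210, |d|² = 121.
distance² = |AP|² − (AP·d)²/|d|² = 1210 − 131769/121 = 121, so the distance is 11.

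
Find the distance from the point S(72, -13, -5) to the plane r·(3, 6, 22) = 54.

26/23

d = |3·72 + 6·(-13) + 22·(-5) − 54| / √(9 + 36 + 484) = |-26| / 23 = 26/23.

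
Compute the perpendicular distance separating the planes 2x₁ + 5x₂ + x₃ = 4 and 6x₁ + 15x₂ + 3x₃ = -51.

21/√30

Divide the second equation by 3 to match normals: 2x₁ + 5x₂ + x₃ = -17.
With common normal n = (2, 5, 1) (|n| = √30), the distance is |4 − (-17)|/|n| = 21/√30 = 7√30/10.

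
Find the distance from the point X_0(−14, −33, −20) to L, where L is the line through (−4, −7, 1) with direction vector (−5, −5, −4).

√161

Direction vector d = (−5, −5, −4).
AP = (−10, −26, −21), and AP × d = (−1, 65, −80).
|AP × d|² = 10626 and |d|² = 66, so the distance is √(10626/66) = √161.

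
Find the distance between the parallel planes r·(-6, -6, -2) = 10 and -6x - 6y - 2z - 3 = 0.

With common normal n = (-6, -6, -2) (|n| = 2√19), the distance is |10 − 3|/|n| = 7/(2√19) = 7√19/38.

7√19/38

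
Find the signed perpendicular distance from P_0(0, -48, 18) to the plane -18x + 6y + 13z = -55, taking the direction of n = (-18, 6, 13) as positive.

n·P_0 − (-55) = 1.
|n| = 23, so the signed distance is 1/23.

1/23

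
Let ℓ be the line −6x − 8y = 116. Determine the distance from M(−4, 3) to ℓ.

The normal to the line is n = (−6, −8) with |n| = 10.
|n·M − 116| = |0 − 116| = 116, so the distance is 116/10 = 58/5.

58/5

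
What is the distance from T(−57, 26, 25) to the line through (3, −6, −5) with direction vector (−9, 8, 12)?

30

Direction vector d = (−9, 8, 12).
AP = (−60, 32, 30), and AP × d = (144, 450, −192).
|AP × d|² = 260100 and |d|² = 289, so the distance is √(260100/289) = √900 = 30.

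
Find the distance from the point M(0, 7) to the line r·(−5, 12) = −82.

166/13

The normal to the line is n = (−5, 12) with |n| = 13.
|n·M − (-82)| = |84 − (-82)| = 166, so the distance is 166/13.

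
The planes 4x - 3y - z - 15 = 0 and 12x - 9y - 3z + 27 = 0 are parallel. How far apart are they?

24/√26

Divide the second equation by 3 to match normals: 4x - 3y - z = -9.
Both planes have normal n = (4, -3, -1), |n| = √26. Any point on the first plane is at distance |(-9) − 15|/|n| = 24/√26 from the second.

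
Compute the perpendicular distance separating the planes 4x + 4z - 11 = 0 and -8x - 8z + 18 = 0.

1/(2√2)

Divide the second equation by -2 to match normals: 4x + 4z = 9.
Both planes have normal n = (4, 0, 4), |n| = 4√2. Any point on the first plane is at distance |9 − 11|/|n| = 2/(4√2) = √2/4 from the second.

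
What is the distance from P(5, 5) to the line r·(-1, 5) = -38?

d = |(-1)·5 + 5·5 − (-38)| / √(1 + 25) = |58|/√26 = 58/√26.

29√26/13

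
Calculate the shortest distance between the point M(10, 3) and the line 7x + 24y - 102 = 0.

The normal to the line is n = (7, 24) with |n| = 25.
|n·M − 102| = |142 − 102| = 40, so the distance is 40/25 = 8/5.

8/5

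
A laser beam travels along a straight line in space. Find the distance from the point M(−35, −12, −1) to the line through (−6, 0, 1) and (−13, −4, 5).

A direction vector is d = (−7, −4, 4).
AP = (−29, −12, −2); AP·d = 243, |AP|² = 989, |d|² = 81.
distance² = |AP|² − (AP·d)²/|d|² = 989 − 59049/81 = 260, so the distance is 2√65.

2√65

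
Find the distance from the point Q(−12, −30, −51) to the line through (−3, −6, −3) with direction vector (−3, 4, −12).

12√10

Direction vector d = (−3, 4, −12).
AP = (−9, −24, −48); AP·d = 507, |AP|² = 2961, |d|² = 169.
distance² = |AP|² − (AP·d)²/|d|² = 2961 − 257049/169 = 1440, so the distance is 12√10.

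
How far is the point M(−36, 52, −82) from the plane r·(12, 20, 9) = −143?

13/25

Normal vector n = (12, 20, 9), and n·(−36, 52, −82) − (−143) = 13.
|n| = √(144 + 400 + 81) = 25, so the distance is |13|/25 = 13/25.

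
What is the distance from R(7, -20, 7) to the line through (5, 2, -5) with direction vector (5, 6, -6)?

2√61

Direction vector d = (5, 6, -6).
AP = (2, -22, 12), and AP × d = (60, 72, 122).
|AP × d|² = 23668 and |d|² = 97, so the distance is √(23668/97) = √244 = 2√61.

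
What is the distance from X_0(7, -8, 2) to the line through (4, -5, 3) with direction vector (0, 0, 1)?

Direction vector d = (0, 0, 1).
AP = (3, -3, -1), and AP × d = (-3, -3, 0).
|AP × d|² = 18 and |d|² = 1, so the distance is √18 = 3√2.

3√2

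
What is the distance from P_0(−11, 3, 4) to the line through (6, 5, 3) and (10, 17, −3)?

A direction vector is d = (4, 12, −6).
AP = (−17, −2, 1), and AP × d = (0, −98, −196).
|AP × d|² = 48020 and |d|² = 196, so the distance is √(48020/196) = √245 = 7√5.

7√5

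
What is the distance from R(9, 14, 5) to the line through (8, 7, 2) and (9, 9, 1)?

A direction vector is d = (1, 2, -1).
AP = (1, 7, 3); AP·d = 12, |AP|² = 59, |d|² = 6.
distance² = |AP|² − (AP·d)²/|d|² = 59 − 144/6 = 35, so the distance is √35.

√35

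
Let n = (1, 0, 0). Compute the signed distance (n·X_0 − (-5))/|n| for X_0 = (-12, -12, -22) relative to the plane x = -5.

-7

n·X_0 − (-5) = -7.
|n| = 1, so the signed distance is -7/1 = -7.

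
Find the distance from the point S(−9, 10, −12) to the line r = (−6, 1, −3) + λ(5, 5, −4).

√105

Direction vector d = (5, 5, −4).
AP = (−3, 9, −9), and AP × d = (9, −57, −60).
|AP × d|² = 6930 and |d|² = 66, so the distance is √(6930/66) = √105.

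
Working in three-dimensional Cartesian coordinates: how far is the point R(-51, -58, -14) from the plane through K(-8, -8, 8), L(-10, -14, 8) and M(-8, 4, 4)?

13/√19

KL = (-2, -6, 0) and KM = (0, 12, -4), so a normal is n = KL × KM = (24, -8, -24).
d = |24·(-51) + (-8)·(-58) + (-24)·(-14) − (-320)| / √(576 + 64 + 576) = |-104| / (8√19) = 13√19/19.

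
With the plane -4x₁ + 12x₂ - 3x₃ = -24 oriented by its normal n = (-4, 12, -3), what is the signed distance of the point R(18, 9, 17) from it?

n·R − (-24) = 9.
|n| = 13, so the signed distance is 9/13.

9/13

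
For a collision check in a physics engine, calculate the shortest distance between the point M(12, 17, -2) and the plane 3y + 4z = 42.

Normal vector n = (0, 3, 4), and n·(12, 17, -2) - 42 = 1.
|n| = √(0 + 9 + 16) = 5, so the distance is |1|/5 = 1/5.

1/5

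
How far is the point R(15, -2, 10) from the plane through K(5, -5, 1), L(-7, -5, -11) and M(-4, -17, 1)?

5/√41

KL = (-12, 0, -12) and KM = (-9, -12, 0), so a normal is n = KL × KM = (-144, 108, 144).
n = (-144, 108, 144); n·P − (-1116) = 180; |n| = 36√41; distance = 180/(36√41) = 5√41/41.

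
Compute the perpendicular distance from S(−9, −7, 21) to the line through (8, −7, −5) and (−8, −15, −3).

√641

A direction vector is d = (−16, −8, 2).
AP = (−17, 0, 26); AP·d = 324, |AP|² = 965, |d|² = 324.
distance² = |AP|² − (AP·d)²/|d|² = 965 − 104976/324 = 641, so the distance is √641.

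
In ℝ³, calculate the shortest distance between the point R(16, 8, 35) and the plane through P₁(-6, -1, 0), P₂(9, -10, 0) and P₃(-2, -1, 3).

29√2/10

P₁P₂ = (15, -9, 0) and P₁P₃ = (4, 0, 3), so a normal is n = P₁P₂ × P₁P₃ = (-27, -45, 36).
n = (-27, -45, 36); n·P − 207 = 261; |n| = 45√2; distance = 261/(45√2) = 29√2/10.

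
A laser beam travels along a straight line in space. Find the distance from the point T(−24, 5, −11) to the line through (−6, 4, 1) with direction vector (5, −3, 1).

Direction vector d = (5, −3, 1).
AP = (−18, 1, −12), and AP × d = (−35, −42, 49).
|AP × d|² = 5390 and |d|² = 35, so the distance is √(5390/35) = √154.

√154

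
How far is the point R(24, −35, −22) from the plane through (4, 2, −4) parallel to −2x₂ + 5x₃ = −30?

Parallel planes share the normal n = (0, −2, 5); since (4, 2, −4) lies on the plane, its equation is −2x₂ + 5x₃ = -24.
Then n·(24, −35, −22) − (−24) = −16.
|n| = √(0 + 4 + 25) = √29, so the distance is |-16|/√29 = 16√29/29.

16√29/29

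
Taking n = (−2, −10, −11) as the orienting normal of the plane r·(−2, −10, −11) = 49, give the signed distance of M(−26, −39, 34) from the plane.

n·M − 49 = 19.
|n| = 15, so the signed distance is 19/15.

19/15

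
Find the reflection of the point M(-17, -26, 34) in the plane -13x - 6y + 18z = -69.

(35, -2, -38)

n = (-13, -6, 18), |n|² = 529, n·M − (-69) = 1058, so t = 1058/529 = 2.
Foot F = M − 2·n = (9, -14, -2); the reflection is 2F − M = (35, -2, -38).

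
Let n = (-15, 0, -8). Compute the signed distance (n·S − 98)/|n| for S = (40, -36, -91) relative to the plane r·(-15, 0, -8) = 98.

n·S − 98 = 30.
|n| = 17, so the signed distance is 30/17.

30/17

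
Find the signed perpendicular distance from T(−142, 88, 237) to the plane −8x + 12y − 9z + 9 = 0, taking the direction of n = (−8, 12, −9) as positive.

n·T − (-9) = 68.
|n| = 17, so the signed distance is 68/17 = 4.

4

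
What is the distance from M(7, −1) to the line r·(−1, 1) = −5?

3√2/2

d = |(-1)·7 + 1·(-1) − (-5)| / √(1 + 1) = |-3|/√2 = 3/√2.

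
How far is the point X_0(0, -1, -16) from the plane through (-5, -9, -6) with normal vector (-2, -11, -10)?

The plane has equation n·(r − (-5, -9, -6)) = 0, i.e. n·r = 169.
d = |(-2)·0 + (-11)·(-1) + (-10)·(-16) − 169| / √(4 + 121 + 100) = |2| / 15 = 2/15.

2/15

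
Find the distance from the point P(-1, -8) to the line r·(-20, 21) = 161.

309/29

The normal to the line is n = (-20, 21) with |n| = 29.
|n·P − 161| = |-148 − 161| = 309, so the distance is 309/29.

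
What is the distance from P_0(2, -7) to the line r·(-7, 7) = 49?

8√2

d = |(-7)·2 + 7·(-7) − 49| / √(49 + 49) = |-112|/(7√2) = 8√2.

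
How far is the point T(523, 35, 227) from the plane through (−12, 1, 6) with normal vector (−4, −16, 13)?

9

The plane has equation n·(r − (−12, 1, 6)) = 0, i.e. n·r = 110.
d = |(-4)·523 + (-16)·35 + 13·227 − 110| / √(16 + 256 + 169) = |189| / 21 = 9.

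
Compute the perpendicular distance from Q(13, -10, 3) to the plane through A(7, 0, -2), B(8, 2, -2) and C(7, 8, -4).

2√21/21

AB = (1, 2, 0) and AC = (0, 8, -2), so a normal is n = AB × AC = (-4, 2, 8).
n = (-4, 2, 8); n·P − (-44) = -4; |n| = 2√21; distance = 4/(2√21) = 2/√21.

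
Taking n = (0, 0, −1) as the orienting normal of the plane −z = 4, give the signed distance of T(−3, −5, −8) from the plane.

4

n·T − 4 = 4.
|n| = 1, so the signed distance is 4/1 = 4.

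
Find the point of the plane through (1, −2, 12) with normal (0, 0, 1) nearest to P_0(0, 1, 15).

(0, 1, 12)

n = (0, 0, 1), |n|² = 1, and n·P_0 − 12 = 3.
t = 3/1 = 3, so the foot is P_0 − t·n = (0, 1, 15) − 3·(0, 0, 1) = (0, 1, 12).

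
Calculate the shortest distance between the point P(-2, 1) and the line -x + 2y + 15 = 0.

19/√5

d = |(-1)·(-2) + 2·1 − (-15)| / √(1 + 4) = |19|/√5 = 19√5/5.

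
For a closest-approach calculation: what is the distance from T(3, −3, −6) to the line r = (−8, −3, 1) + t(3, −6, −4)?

Direction vector d = (3, −6, −4).
AP = (11, 0, −7); AP·d = 61, |AP|² = 170, |d|² = 61.
distance² = |AP|² − (AP·d)²/|d|² = 170 − 3721/61 = 109, so the distance is √109.

√109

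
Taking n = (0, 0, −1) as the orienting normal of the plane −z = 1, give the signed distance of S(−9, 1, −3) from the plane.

2

n·S − 1 = 2.
|n| = 1, so the signed distance is 2/1 = 2.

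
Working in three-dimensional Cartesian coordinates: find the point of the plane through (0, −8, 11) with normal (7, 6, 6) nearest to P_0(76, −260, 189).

(780/11, -2908/11, 2031/11)

n = (7, 6, 6), |n|² = 121, and n·P_0 − 18 = 88.
t = 88/121 = 8/11, so the foot is P_0 − t·n = (76, −260, 189) − (8/11)·(7, 6, 6) = (780/11, −2908/11, 2031/11).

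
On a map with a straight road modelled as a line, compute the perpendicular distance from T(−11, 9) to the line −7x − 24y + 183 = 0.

d = |(-7)·(-11) + (-24)·9 − (-183)| / √(49 + 576) = |44|/25 = 44/25.

44/25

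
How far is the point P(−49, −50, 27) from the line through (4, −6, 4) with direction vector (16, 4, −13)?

3√145

Direction vector d = (16, 4, −13).
AP = (−53, −44, 23), and AP × d = (480, −321, 492).
|AP × d|² = 575505 and |d|² = 441, so the distance is √(575505/441) = √1305 = 3√145.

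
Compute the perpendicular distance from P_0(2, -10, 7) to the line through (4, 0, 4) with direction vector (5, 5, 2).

Direction vector d = (5, 5, 2).
AP = (-2, -10, 3), and AP × d = (-35, 19, 40).
|AP × d|² = 3186 and |d|² = 54, so the distance is √(3186/54) = √59.

√59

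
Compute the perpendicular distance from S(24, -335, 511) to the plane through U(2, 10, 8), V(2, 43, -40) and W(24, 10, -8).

UV = (0, 33, -48) and UW = (22, 0, -16), so a normal is n = UV × UW = (-528, -1056, -726).
Then n·(24, -335, 511) - (-17424) = -12474.
|n| = √(278784 + 1115136 + 527076) = 1386, so the distance is |-12474|/1386 = 9.

9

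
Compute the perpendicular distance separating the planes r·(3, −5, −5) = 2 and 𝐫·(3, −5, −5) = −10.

12√59/59

With common normal n = (3, −5, −5) (|n| = √59), the distance is |2 − (-10)|/|n| = 12/√59 = 12√59/59.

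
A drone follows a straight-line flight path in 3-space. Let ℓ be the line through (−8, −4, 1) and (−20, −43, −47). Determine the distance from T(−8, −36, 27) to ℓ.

A direction vector is d = (−12, −39, −48).
AP = (0, −32, 26), and AP × d = (2550, −312, −384).
|AP × d|² = 6747300 and |d|² = 3969, so the distance is √(6747300/3969) = √1700 = 10√17.

10√17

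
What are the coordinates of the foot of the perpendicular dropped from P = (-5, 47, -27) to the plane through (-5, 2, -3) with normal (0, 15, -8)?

n = (0, 15, -8), |n|² = 289, and n·P − 54 = 867.
t = 867/289 = 3, so the foot is P − t·n = (-5, 47, -27) − 3·(0, 15, -8) = (-5, 2, -3).

(-5, 2, -3)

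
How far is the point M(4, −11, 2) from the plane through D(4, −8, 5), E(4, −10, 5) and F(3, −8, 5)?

DE = (0, −2, 0) and DF = (−1, 0, 0), so a normal is n = DE × DF = (0, 0, −2).
Then n·(4, −11, 2) − (−10) = 6.
|n| = √(0 + 0 + 4) = 2, so the distance is |6|/2 = 3.

3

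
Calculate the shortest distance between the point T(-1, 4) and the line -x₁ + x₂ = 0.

5/√2

The normal to the line is n = (-1, 1) with |n| = √2.
|n·T − 0| = |5 − 0| = 5, so the distance is 5/√2.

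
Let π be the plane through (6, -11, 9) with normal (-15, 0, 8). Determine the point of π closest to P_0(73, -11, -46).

The perpendicular from P_0 has direction n = (-15, 0, 8): r = (73, -11, -46) + μ(-15, 0, 8).
Substitute into the plane: n·(P_0 + μn) = -18 gives -1463 + 289μ = -18, so μ = 5.
Foot = (73, -11, -46) + 5·(-15, 0, 8) = (-2, -11, -6).

(-2, -11, -6)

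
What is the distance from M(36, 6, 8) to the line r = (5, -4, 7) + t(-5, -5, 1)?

Direction vector d = (-5, -5, 1).
AP = (31, 10, 1), and AP × d = (15, -36, -105).
|AP × d|² = 12546 and |d|² = 51, so the distance is √(12546/51) = √246.

√246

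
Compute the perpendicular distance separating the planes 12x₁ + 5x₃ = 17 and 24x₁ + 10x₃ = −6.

Divide the second equation by 2 to match normals: 12x₁ + 5x₃ = -3.
With common normal n = (12, 0, 5) (|n| = 13), the distance is |17 − (-3)|/|n| = 20/13.

20/13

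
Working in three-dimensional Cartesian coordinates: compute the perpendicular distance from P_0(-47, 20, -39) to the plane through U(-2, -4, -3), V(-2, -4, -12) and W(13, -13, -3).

UV = (0, 0, -9) and UW = (15, -9, 0), so a normal is n = UV × UW = (-81, -135, 0).
n = (-81, -135, 0); n·P − 702 = 405; |n| = 27√34; distance = 405/(27√34) = 15/√34.

15√34/34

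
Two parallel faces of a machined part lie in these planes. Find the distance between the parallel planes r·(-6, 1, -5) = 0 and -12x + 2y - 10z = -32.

16/√62

Divide the second equation by 2 to match normals: -6x + y - 5z = -16.
Both planes have normal n = (-6, 1, -5), |n| = √62. Any point on the first plane is at distance |(-16) − 0|/|n| = 16/√62 from the second.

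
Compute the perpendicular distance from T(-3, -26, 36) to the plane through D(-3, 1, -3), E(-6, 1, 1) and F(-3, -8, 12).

DE = (-3, 0, 4) and DF = (0, -9, 15), so a normal is n = DE × DF = (36, 45, 27).
d = |36·(-3) + 45·(-26) + 27·36 − (-144)| / √(1296 + 2025 + 729) = |-162| / (45√2) = 9√2/5.

9√2/5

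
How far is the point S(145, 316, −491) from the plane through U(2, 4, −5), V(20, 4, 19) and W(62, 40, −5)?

6

UV = (18, 0, 24) and UW = (60, 36, 0), so a normal is n = UV × UW = (−864, 1440, 648).
d = |(-864)·145 + 1440·316 + 648·(-491) − 792| / √(746496 + 2073600 + 419904) = |10800| / 1800 = 6.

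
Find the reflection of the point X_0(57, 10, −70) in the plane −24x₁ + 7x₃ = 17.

With n = (−24, 0, 7), the signed offset is (n·X_0 − 17)/|n|² = -1875/625 = -3.
X_0' = X_0 − 2t·n = (57, 10, −70) − (-6)·(−24, 0, 7) = (−87, 10, −28).

(-87, 10, -28)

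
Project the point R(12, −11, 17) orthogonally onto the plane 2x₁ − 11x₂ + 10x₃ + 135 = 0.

n = (2, −11, 10), |n|² = 225, and n·R − (-135) = 450.
t = 450/225 = 2, so the foot is R − t·n = (12, −11, 17) − 2·(2, −11, 10) = (8, 11, −3).

(8, 11, -3)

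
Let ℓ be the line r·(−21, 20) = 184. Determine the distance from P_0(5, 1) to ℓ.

The normal to the line is n = (−21, 20) with |n| = 29.
|n·P_0 − 184| = |-85 − 184| = 269, so the distance is 269/29.

269/29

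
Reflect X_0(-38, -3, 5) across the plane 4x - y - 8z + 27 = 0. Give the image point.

With n = (4, -1, -8), the signed offset is (n·X_0 − (-27))/|n|² = -162/81 = -2.
X_0' = X_0 − 2t·n = (-38, -3, 5) − (-4)·(4, -1, -8) = (-22, -7, -27).

(-22, -7, -27)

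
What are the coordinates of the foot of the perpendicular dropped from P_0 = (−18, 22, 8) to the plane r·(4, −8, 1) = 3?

n = (4, −8, 1), |n|² = 81, and n·P_0 − 3 = -243.
t = -243/81 = -3, so the foot is P_0 − t·n = (−18, 22, 8) − (-3)·(4, −8, 1) = (−6, −2, 11).

(-6, -2, 11)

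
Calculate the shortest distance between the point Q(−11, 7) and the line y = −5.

The normal to the line is n = (0, 1) with |n| = 1.
|n·Q − (-5)| = |7 − (-5)| = 12, so the distance is 12/1 = 12.

12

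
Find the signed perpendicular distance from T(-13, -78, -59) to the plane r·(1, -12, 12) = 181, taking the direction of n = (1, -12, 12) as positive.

2

n·T − 181 = 34.
|n| = 17, so the signed distance is 34/17 = 2.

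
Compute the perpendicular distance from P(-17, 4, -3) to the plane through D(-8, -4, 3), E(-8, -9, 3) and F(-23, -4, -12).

DE = (0, -5, 0) and DF = (-15, 0, -15), so a normal is n = DE × DF = (75, 0, -75).
d = |75·(-17) + (-75)·(-3) − (-825)| / √(5625 + 0 + 5625) = |-225| / (75√2) = 3√2/2.

3/√2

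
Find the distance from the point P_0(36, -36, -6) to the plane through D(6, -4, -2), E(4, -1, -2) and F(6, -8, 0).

DE = (-2, 3, 0) and DF = (0, -4, 2), so a normal is n = DE × DF = (6, 4, 8).
d = |6·36 + 4·(-36) + 8·(-6) − 4| / √(36 + 16 + 64) = |20| / (2√29) = 10/√29.

10√29/29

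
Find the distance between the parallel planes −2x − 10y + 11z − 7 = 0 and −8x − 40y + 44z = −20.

Divide the second equation by 4 to match normals: −2x − 10y + 11z = -5.
Both planes have normal n = (−2, −10, 11), |n| = 15. Any point on the first plane is at distance |(-5) − 7|/|n| = 12/15 = 4/5 from the second.

4/5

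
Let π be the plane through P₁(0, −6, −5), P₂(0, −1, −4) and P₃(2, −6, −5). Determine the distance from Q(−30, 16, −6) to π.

27√26/26

P₁P₂ = (0, 5, 1) and P₁P₃ = (2, 0, 0), so a normal is n = P₁P₂ × P₁P₃ = (0, 2, −10).
n = (0, 2, −10); n·P − 38 = 54; |n| = 2√26; distance = 54/(2√26) = 27/√26.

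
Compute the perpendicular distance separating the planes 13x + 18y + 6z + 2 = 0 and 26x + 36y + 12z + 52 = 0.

Divide the second equation by 2 to match normals: 13x + 18y + 6z = -26.
With common normal n = (13, 18, 6) (|n| = 23), the distance is |(-2) − (-26)|/|n| = 24/23.

24/23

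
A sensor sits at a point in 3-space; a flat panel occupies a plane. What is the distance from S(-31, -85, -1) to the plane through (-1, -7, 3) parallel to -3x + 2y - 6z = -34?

Parallel planes share the normal n = (-3, 2, -6); since (-1, -7, 3) lies on the plane, its equation is -3x + 2y - 6z = -29.
Then n·(-31, -85, -1) - (-29) = -42.
|n| = √(9 + 4 + 36) = 7, so the distance is |-42|/7 = 6.

6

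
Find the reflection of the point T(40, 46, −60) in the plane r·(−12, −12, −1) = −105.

n = (−12, −12, −1), |n|² = 289, n·T − (-105) = -867, so t = -867/289 = -3.
Foot F = T − (-3)·n = (4, 10, −63); the reflection is 2F − T = (−32, −26, −66).

(-32, -26, -66)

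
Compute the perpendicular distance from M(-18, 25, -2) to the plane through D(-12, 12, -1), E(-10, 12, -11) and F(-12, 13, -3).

DE = (2, 0, -10) and DF = (0, 1, -2), so a normal is n = DE × DF = (10, 4, 2).
Then n·(-18, 25, -2) - (-74) = -10.
|n| = √(100 + 16 + 4) = 2√30, so the distance is |-10|/(2√30) = 5/√30.

5/√30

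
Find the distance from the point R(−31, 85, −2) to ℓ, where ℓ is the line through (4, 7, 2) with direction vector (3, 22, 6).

2√641

Direction vector d = (3, 22, 6).
AP = (−35, 78, −4), and AP × d = (556, 198, −1004).
|AP × d|² = 1356356 and |d|² = 529, so the distance is √(1356356/529) = √2564 = 2√641.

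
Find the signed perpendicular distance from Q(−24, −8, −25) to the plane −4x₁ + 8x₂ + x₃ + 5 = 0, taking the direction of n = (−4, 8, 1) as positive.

n·Q − (-5) = 12.
|n| = 9, so the signed distance is 12/9 = 4/3.

4/3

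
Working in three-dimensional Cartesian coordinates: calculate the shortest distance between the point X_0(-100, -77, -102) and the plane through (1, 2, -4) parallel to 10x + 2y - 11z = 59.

Parallel planes share the normal n = (10, 2, -11); since (1, 2, -4) lies on the plane, its equation is 10x + 2y - 11z = 58.
Then n·(-100, -77, -102) - 58 = -90.
|n| = √(100 + 4 + 121) = 15, so the distance is |-90|/15 = 6.

6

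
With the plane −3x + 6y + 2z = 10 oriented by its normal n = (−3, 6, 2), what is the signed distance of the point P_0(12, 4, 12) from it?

2/7

n·P_0 − 10 = 2.
|n| = 7, so the signed distance is 2/7.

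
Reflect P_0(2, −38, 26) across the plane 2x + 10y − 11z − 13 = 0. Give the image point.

n = (2, 10, −11), |n|² = 225, n·P_0 − 13 = -675, so t = -675/225 = -3.
Foot F = P_0 − (-3)·n = (8, −8, −7); the reflection is 2F − P_0 = (14, 22, −40).

(14, 22, -40)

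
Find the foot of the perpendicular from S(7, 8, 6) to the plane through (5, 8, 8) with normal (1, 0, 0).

(5, 8, 6)

The perpendicular from S has direction n = (1, 0, 0): r = (7, 8, 6) + μ(1, 0, 0).
Substitute into the plane: n·(S + μn) = 5 gives 7 + 1μ = 5, so μ = -2.
Foot = (7, 8, 6) + (-2)·(1, 0, 0) = (5, 8, 6).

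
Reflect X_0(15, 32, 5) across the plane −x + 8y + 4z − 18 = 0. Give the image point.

With n = (−1, 8, 4), the signed offset is (n·X_0 − 18)/|n|² = 243/81 = 3.
X_0' = X_0 − 2t·n = (15, 32, 5) − 6·(−1, 8, 4) = (21, −16, −19).

(21, -16, -19)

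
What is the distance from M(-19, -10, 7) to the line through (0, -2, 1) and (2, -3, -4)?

√341

A direction vector is d = (2, -1, -5).
AP = (-19, -8, 6), and AP × d = (46, -83, 35).
|AP × d|² = 10230 and |d|² = 30, so the distance is √(10230/30) = √341.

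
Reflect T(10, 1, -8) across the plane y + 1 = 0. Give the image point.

With n = (0, 1, 0), the signed offset is (n·T − (-1))/|n|² = 2/1 = 2.
T' = T − 2t·n = (10, 1, -8) − 4·(0, 1, 0) = (10, -3, -8).

(10, -3, -8)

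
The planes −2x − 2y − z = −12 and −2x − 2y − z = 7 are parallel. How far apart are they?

19/3

With common normal n = (−2, −2, −1) (|n| = 3), the distance is |(-12) − 7|/|n| = 19/3.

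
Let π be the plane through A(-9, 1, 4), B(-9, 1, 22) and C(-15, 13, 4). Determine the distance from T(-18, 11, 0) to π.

AB = (0, 0, 18) and AC = (-6, 12, 0), so a normal is n = AB × AC = (-216, -108, 0).
n = (-216, -108, 0); n·P − 1836 = 864; |n| = 108√5; distance = 864/(108√5) = 8/√5.

8√5/5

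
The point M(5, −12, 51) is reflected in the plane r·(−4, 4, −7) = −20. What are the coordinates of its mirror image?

With n = (−4, 4, −7), the signed offset is (n·M − (-20))/|n|² = -405/81 = -5.
M' = M − 2t·n = (5, −12, 51) − (-10)·(−4, 4, −7) = (−35, 28, −19).

(-35, 28, -19)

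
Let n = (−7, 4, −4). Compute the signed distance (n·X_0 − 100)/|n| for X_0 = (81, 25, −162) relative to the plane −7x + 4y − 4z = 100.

9

n·X_0 − 100 = 81.
|n| = 9, so the signed distance is 81/9 = 9.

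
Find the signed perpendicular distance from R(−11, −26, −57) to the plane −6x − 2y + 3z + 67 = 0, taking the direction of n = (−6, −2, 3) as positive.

2

n·R − (-67) = 14.
|n| = 7, so the signed distance is 14/7 = 2.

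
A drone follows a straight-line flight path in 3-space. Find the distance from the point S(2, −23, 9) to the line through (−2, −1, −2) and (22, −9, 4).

A direction vector is d = (24, −8, 6).
AP = (4, −22, 11), and AP × d = (−44, 240, 496).
|AP × d|² = 305552 and |d|² = 676, so the distance is √(305552/676) = √452 = 2√113.

2√113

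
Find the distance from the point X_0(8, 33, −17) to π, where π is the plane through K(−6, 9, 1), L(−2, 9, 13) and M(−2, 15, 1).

6√14/7

KL = (4, 0, 12) and KM = (4, 6, 0), so a normal is n = KL × KM = (−72, 48, 24).
d = |(-72)·8 + 48·33 + 24·(-17) − 888| / √(5184 + 2304 + 576) = |-288| / (24√14) = 6√14/7.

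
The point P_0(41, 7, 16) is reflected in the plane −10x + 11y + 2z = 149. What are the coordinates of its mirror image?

(1, 51, 24)

With n = (−10, 11, 2), the signed offset is (n·P_0 − 149)/|n|² = -450/225 = -2.
P_0' = P_0 − 2t·n = (41, 7, 16) − (-4)·(−10, 11, 2) = (1, 51, 24).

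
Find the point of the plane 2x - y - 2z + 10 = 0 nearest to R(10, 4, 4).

(6, 6, 8)

The perpendicular from R has direction n = (2, -1, -2): r = (10, 4, 4) + λ(2, -1, -2).
Substitute into the plane: n·(R + λn) = -10 gives 8 + 9λ = -10, so λ = -2.
Foot = (10, 4, 4) + (-2)·(2, -1, -2) = (6, 6, 8).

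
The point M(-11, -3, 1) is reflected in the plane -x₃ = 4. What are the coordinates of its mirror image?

(-11, -3, -9)

n = (0, 0, -1), |n|² = 1, n·M − 4 = -5, so t = -5/1 = -5.
Foot F = M − (-5)·n = (-11, -3, -4); the reflection is 2F − M = (-11, -3, -9).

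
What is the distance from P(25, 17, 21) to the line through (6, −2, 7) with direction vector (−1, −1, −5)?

Direction vector d = (−1, −1, −5).
AP = (19, 19, 14), and AP × d = (−81, 81, 0).
|AP × d|² = 13122 and |d|² = 27, so the distance is √(13122/27) = √486 = 9√6.

9√6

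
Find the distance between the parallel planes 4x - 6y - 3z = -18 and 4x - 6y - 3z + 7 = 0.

11/√61

Both planes have normal n = (4, -6, -3), |n| = √61. Any point on the first plane is at distance |(-7) − (-18)|/|n| = 11/√61 = 11√61/61 from the second.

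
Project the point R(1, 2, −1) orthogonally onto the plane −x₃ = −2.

(1, 2, 2)

n = (0, 0, −1), |n|² = 1, and n·R − (-2) = 3.
t = 3/1 = 3, so the foot is R − t·n = (1, 2, −1) − 3·(0, 0, −1) = (1, 2, 2).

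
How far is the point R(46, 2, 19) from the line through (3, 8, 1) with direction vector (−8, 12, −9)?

9√13

Direction vector d = (−8, 12, −9).
AP = (43, −6, 18); AP·d = -578, |AP|² = 2209, |d|² = 289.
distance² = |AP|² − (AP·d)²/|d|² = 2209 − 334084/289 = 1053, so the distance is 9√13.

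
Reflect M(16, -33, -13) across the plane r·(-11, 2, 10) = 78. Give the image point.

(-28, -25, 27)

With n = (-11, 2, 10), the signed offset is (n·M − 78)/|n|² = -450/225 = -2.
M' = M − 2t·n = (16, -33, -13) − (-4)·(-11, 2, 10) = (-28, -25, 27).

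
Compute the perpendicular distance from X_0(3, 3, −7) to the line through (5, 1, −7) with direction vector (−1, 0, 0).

Direction vector d = (−1, 0, 0).
AP = (−2, 2, 0), and AP × d = (0, 0, 2).
|AP × d|² = 4 and |d|² = 1, so the distance is √4 = 2.

2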